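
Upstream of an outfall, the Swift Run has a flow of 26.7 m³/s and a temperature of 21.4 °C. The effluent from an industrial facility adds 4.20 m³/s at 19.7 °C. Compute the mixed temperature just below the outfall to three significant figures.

21.2 °C

Flow-weighted mixing: C = (Q_r C_r + Q_w C_w)/(Q_r + Q_w)
= (26.7×21.4 + 4.20×19.7)/(26.7 + 4.20) = 654.1/30.90 = 21.17 °C.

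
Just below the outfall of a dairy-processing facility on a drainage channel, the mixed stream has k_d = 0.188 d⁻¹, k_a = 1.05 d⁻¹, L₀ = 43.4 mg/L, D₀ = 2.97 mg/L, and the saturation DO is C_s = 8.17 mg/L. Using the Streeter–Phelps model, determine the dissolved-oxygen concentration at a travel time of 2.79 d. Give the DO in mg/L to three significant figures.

k_d L₀/(k_a−k_d) = 0.188×43.4/(1.05−0.188) = 8.159/0.8620 = 9.465 mg/L.
e^(−k_d t) = e^(−0.188×2.790) = 0.5918; e^(−k_a t) = e^(−1.05×2.790) = 0.05342.
D = 9.465 × (0.5918 − 0.05342) + 2.97 × 0.05342 = 5.096 + 0.1587 = 5.255 mg/L.
DO = C_s − D = 8.17 − 5.255 = 2.915 mg/L.

DO ≈ 2.91 mg/L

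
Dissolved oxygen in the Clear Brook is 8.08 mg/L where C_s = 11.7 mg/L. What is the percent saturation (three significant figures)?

69.1 % saturation

% saturation = C/C_s × 100 = 8.08/11.7 × 100 = 69.1 %.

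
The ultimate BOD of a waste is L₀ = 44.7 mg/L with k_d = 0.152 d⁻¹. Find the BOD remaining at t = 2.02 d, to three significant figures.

L ≈ 32.9 mg/L

L_t = L₀ e^(−k_d t) = 44.7 × e^(−0.152×2.02) = 44.7 × 0.7356 = 32.88 mg/L.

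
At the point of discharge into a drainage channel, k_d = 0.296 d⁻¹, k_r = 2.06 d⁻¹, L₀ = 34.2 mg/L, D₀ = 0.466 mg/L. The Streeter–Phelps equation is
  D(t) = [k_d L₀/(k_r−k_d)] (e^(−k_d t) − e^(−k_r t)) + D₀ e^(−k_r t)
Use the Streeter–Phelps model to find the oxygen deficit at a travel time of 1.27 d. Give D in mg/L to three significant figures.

k_d L₀/(k_r−k_d) = 0.296×34.2/(2.06−0.296) = 10.12/1.764 = 5.739 mg/L.
e^(−k_d t) = e^(−0.296×1.270) = 0.6867; e^(−k_r t) = e^(−2.06×1.270) = 0.07308.
D = 5.739 × (0.6867 − 0.07308) + 0.466 × 0.07308 = 3.521 + 0.03406 = 3.555 mg/L.

D ≈ 3.56 mg/L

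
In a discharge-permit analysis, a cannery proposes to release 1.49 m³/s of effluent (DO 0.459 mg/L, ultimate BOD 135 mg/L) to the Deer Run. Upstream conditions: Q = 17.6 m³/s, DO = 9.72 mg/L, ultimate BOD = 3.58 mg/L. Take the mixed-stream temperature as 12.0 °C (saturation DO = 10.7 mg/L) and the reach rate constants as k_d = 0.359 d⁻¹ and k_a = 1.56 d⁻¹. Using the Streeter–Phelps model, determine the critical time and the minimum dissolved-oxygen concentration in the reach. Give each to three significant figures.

t_c ≈ 0.782 d; minimum DO ≈ 8.29 mg/L

Mixed DO = (17.6×9.72 + 1.49×0.459)/(17.6+1.49) = 171.8/19.09 = 8.997 mg/L.
Mixed L₀ = (17.6×3.58 + 1.49×135)/(19.09) = 264.2/19.09 = 13.84 mg/L.
Initial deficit D₀ = C_s − DO₀ = 10.7 − 8.997 = 1.703 mg/L.
t_c = (1/1.201) ln[(1.56/0.359)(1 − 1.703×1.201/(0.359×13.84))] = 0.8326 × ln(2.556) = 0.7815 d.
D_c = (0.359/1.56) × 13.84 × e^(−0.359×0.7815) = 0.2301 × 13.84 × 0.7554 = 2.405 mg/L.
Minimum DO = 10.7 − 2.405 = 8.295 mg/L.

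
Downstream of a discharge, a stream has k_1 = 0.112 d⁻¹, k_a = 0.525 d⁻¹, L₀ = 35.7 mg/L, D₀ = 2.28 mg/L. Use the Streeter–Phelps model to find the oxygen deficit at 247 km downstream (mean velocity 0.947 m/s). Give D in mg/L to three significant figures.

Travel time t = x/v = 247 km / (0.947 m/s) = 247000 m / 0.947 m/s = 260800 s = 3.019 d.
k_1 L₀/(k_a−k_1) = 0.112×35.7/(0.525−0.112) = 3.998/0.4130 = 9.681 mg/L.
e^(−k_1 t) = e^(−0.112×3.019) = 0.7131; e^(−k_a t) = e^(−0.525×3.019) = 0.2050.
D = 9.681 × (0.7131 − 0.2050) + 2.28 × 0.2050 = 4.920 + 0.4673 = 5.387 mg/L.

D ≈ 5.39 mg/L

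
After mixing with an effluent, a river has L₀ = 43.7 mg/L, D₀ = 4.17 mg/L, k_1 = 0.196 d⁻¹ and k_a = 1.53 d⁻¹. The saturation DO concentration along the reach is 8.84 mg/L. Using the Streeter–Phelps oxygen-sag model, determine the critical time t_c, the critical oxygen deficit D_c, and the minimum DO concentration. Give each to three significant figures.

t_c ≈ 0.755 d; D_c ≈ 4.83 mg/L; min DO ≈ 4.01 mg/L

t_c = [1/(k_a−k_1)] ln[(k_a/k_1)(1 − D₀(k_a−k_1)/(k_1 L₀))]
= [1/(1.53−0.196)] ln[(1.53/0.196)(1 − 4.17×1.334/(0.196×43.7))]
= (1/1.334) ln[7.806 × 0.3505] = 0.7496 × ln(2.736) = 0.7496 × 1.007 = 0.7546 d.
D_c = (k_1/k_a) L₀ e^(−k_1 t_c) = (0.196/1.53) × 43.7 × e^(−0.196×0.7546) = 0.1281 × 43.7 × 0.8625 = 4.829 mg/L.
Minimum DO = C_s − D_c = 8.84 − 4.829 = 4.011 mg/L.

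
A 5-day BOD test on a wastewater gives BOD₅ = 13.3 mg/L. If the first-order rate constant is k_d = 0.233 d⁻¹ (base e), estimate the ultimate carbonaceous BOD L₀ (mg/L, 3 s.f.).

BOD₅ = L₀(1 − e^(−5k_d)) ⇒ L₀ = BOD₅ / (1 − e^(−5×0.233))
= 13.3 / (1 − 0.3119) = 13.3 / 0.6881 = 19.33 mg/L.

L₀ ≈ 19.3 mg/L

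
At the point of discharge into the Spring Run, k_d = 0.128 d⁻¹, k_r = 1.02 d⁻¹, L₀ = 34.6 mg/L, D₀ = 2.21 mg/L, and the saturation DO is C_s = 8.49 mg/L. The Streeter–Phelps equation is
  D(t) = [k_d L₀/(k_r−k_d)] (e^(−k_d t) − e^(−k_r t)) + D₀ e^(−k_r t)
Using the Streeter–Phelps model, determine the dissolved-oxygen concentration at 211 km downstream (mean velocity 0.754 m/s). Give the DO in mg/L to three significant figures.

DO ≈ 5.31 mg/L

Travel time t = x/v = 211 km / (0.754 m/s) = 211000 m / 0.754 m/s = 279800 s = 3.239 d.
k_d L₀/(k_r−k_d) = 0.128×34.6/(1.02−0.128) = 4.429/0.8920 = 4.965 mg/L.
e^(−k_d t) = e^(−0.128×3.239) = 0.6606; e^(−k_r t) = e^(−1.02×3.239) = 0.03675.
D = 4.965 × (0.6606 − 0.03675) + 2.21 × 0.03675 = 3.098 + 0.08121 = 3.179 mg/L.
DO = C_s − D = 8.49 − 3.179 = 5.311 mg/L.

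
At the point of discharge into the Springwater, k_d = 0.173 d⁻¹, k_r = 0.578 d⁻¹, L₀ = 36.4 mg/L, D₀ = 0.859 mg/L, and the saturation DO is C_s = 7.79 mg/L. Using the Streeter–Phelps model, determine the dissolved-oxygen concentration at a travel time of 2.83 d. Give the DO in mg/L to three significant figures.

k_d L₀/(k_r−k_d) = 0.173×36.4/(0.578−0.173) = 6.297/0.4050 = 15.55 mg/L.
e^(−k_d t) = e^(−0.173×2.830) = 0.6129; e^(−k_r t) = e^(−0.578×2.830) = 0.1948.
D = 15.55 × (0.6129 − 0.1948) + 0.859 × 0.1948 = 6.500 + 0.1673 = 6.668 mg/L.
DO = C_s − D = 7.79 − 6.668 = 1.122 mg/L.

DO ≈ 1.12 mg/L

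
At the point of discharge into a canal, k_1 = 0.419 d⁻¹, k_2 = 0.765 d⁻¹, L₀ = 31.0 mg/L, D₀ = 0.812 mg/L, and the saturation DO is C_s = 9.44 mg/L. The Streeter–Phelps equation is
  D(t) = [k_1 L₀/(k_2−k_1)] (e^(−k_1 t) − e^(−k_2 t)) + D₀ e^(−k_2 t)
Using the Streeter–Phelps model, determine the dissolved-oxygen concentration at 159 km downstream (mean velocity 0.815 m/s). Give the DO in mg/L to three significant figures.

DO ≈ 1.39 mg/L

Travel time t = x/v = 159 km / (0.815 m/s) = 159000 m / 0.815 m/s = 195100 s = 2.258 d.
k_1 L₀/(k_2−k_1) = 0.419×31.0/(0.765−0.419) = 12.99/0.3460 = 37.54 mg/L.
e^(−k_1 t) = e^(−0.419×2.258) = 0.3882; e^(−k_2 t) = e^(−0.765×2.258) = 0.1777.
D = 37.54 × (0.3882 − 0.1777) + 0.812 × 0.1777 = 7.902 + 0.1443 = 8.047 mg/L.
DO = C_s − D = 9.44 − 8.047 = 1.393 mg/L.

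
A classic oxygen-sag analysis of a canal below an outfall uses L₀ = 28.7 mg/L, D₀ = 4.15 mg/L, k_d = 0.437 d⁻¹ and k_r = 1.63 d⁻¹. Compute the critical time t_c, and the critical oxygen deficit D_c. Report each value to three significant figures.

t_c = [1/(k_r−k_d)] ln[(k_r/k_d)(1 − D₀(k_r−k_d)/(k_d L₀))]
= [1/(1.63−0.437)] ln[(1.63/0.437)(1 − 4.15×1.193/(0.437×28.7))]
= (1/1.193) ln[3.730 × 0.6052] = 0.8382 × ln(2.258) = 0.8382 × 0.8143 = 0.6826 d.
L(t_c) = L₀ e^(−k_d t_c) = 28.7 × 0.7421 = 21.30 mg/L, and at the critical point k_r D_c = k_d L, so D_c = (0.437/1.63) × 21.30 = 5.710 mg/L.

t_c ≈ 0.683 d; D_c ≈ 5.71 mg/L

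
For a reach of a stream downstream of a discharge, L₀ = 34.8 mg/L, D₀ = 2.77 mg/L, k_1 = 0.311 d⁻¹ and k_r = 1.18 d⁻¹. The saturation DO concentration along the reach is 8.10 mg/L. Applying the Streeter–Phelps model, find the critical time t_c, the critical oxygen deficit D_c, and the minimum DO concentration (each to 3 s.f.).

At the critical point dD/dt = 0, so k_1 L₀ e^(−k_1 t) = k_r D. Substituting D(t) from the Streeter–Phelps equation and solving for t gives
t_c = ln[(k_r/k_1)(1 − D₀(k_r−k_1)/(k_1 L₀))] / (k_r−k_1).
Here k_r−k_1 = 0.8690 d⁻¹ and 1 − D₀(k_r−k_1)/(k_1 L₀) = 1 − 2.77×0.8690/(0.311×34.8) = 0.7776, so
t_c = ln(3.794 × 0.7776) / 0.8690 = 1.082 / 0.8690 = 1.245 d.
D_c = (k_1/k_r) L₀ e^(−k_1 t_c) = (0.311/1.18) × 34.8 × e^(−0.311×1.245) = 0.2636 × 34.8 × 0.6790 = 6.227 mg/L.
Minimum DO = C_s − D_c = 8.10 − 6.227 = 1.873 mg/L.

t_c ≈ 1.25 d; D_c ≈ 6.23 mg/L; min DO ≈ 1.87 mg/L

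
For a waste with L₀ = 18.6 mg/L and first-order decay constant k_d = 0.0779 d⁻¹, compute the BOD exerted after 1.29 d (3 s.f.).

y_t = L₀(1 − e^(−k_d t)) = 18.6 × (1 − e^(−0.0779×1.29))
= 18.6 × (1 − 0.9044) = 18.6 × 0.09561 = 1.778 mg/L.

y ≈ 1.78 mg/L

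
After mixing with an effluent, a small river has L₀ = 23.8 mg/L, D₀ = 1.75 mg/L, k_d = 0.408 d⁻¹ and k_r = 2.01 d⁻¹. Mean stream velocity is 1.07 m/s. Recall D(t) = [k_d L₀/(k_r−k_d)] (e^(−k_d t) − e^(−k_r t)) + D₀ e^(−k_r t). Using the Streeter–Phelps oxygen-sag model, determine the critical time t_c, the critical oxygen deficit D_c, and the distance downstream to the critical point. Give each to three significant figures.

t_c ≈ 0.783 d; D_c ≈ 3.51 mg/L; x_c ≈ 72.4 km

At the critical point dD/dt = 0, so k_d L₀ e^(−k_d t) = k_r D. Substituting D(t) from the Streeter–Phelps equation and solving for t gives
t_c = ln[(k_r/k_d)(1 − D₀(k_r−k_d)/(k_d L₀))] / (k_r−k_d).
Here k_r−k_d = 1.602 d⁻¹ and 1 − D₀(k_r−k_d)/(k_d L₀) = 1 − 1.75×1.602/(0.408×23.8) = 0.7113, so
t_c = ln(4.926 × 0.7113) / 1.602 = 1.254 / 1.602 = 0.7827 d.
D_c = (k_d/k_r) L₀ e^(−k_d t_c) = (0.408/2.01) × 23.8 × e^(−0.408×0.7827) = 0.2030 × 23.8 × 0.7266 = 3.510 mg/L.
x_c = v t_c = 1.07 m/s × 0.7827 d × 86400 s/d = 72360 m ≈ 72.4 km.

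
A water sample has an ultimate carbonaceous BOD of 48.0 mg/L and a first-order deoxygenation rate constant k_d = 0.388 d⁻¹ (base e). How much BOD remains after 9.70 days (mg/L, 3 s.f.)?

L_t = L₀ e^(−k_d t) = 48.0 × e^(−0.388×9.70) = 48.0 × 0.02320 = 1.114 mg/L.

L ≈ 1.11 mg/L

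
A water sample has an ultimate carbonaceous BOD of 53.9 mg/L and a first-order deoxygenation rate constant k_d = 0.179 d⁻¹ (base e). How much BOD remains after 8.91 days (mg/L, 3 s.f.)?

L_t = L₀ e^(−k_d t) = 53.9 × e^(−0.179×8.91) = 53.9 × 0.2029 = 10.94 mg/L.

L ≈ 10.9 mg/L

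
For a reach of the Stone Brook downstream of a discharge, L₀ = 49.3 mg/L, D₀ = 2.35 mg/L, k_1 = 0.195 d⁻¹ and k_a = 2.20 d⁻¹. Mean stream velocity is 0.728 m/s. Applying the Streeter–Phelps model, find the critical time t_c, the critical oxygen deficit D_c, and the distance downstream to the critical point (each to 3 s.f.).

At the critical point dD/dt = 0, so k_1 L₀ e^(−k_1 t) = k_a D. Substituting D(t) from the Streeter–Phelps equation and solving for t gives
t_c = ln[(k_a/k_1)(1 − D₀(k_a−k_1)/(k_1 L₀))] / (k_a−k_1).
Here k_a−k_1 = 2.005 d⁻¹ and 1 − D₀(k_a−k_1)/(k_1 L₀) = 1 − 2.35×2.005/(0.195×49.3) = 0.5099, so
t_c = ln(11.28 × 0.5099) / 2.005 = 1.750 / 2.005 = 0.8726 d.
D_c = (k_1/k_a) L₀ e^(−k_1 t_c) = (0.195/2.20) × 49.3 × e^(−0.195×0.8726) = 0.08864 × 49.3 × 0.8435 = 3.686 mg/L.
x_c = v t_c = 0.728 m/s × 0.8726 d × 86400 s/d = 54890 m ≈ 54.9 km.

t_c ≈ 0.873 d; D_c ≈ 3.69 mg/L; x_c ≈ 54.9 km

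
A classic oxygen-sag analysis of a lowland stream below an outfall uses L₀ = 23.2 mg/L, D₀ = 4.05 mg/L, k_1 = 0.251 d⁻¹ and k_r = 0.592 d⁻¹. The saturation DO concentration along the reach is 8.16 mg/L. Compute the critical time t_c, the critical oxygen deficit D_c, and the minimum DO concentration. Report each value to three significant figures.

t_c ≈ 1.72 d; D_c ≈ 6.38 mg/L; min DO ≈ 1.78 mg/L

At the critical point dD/dt = 0, so k_1 L₀ e^(−k_1 t) = k_r D. Substituting D(t) from the Streeter–Phelps equation and solving for t gives
t_c = ln[(k_r/k_1)(1 − D₀(k_r−k_1)/(k_1 L₀))] / (k_r−k_1).
Here k_r−k_1 = 0.3410 d⁻¹ and 1 − D₀(k_r−k_1)/(k_1 L₀) = 1 − 4.05×0.3410/(0.251×23.2) = 0.7628, so
t_c = ln(2.359 × 0.7628) / 0.3410 = 0.5873 / 0.3410 = 1.722 d.
L(t_c) = L₀ e^(−k_1 t_c) = 23.2 × 0.6490 = 15.06 mg/L, and at the critical point k_r D_c = k_1 L, so D_c = (0.251/0.592) × 15.06 = 6.384 mg/L.
Minimum DO = C_s − D_c = 8.16 − 6.384 = 1.776 mg/L.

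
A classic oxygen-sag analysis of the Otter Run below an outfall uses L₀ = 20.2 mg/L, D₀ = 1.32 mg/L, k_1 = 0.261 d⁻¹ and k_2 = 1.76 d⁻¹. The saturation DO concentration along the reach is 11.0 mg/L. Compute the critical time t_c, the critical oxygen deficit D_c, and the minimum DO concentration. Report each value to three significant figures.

With k_2/k_1 = 6.743 and 1 − D₀(k_2−k_1)/(k_1 L₀) = 0.6247,
t_c = ln(6.743 × 0.6247) / (1.76 − 0.261) = ln(4.213) / 1.499 = 1.438/1.499 = 0.9593 d.
D_c = (k_1/k_2) L₀ e^(−k_1 t_c) = (0.261/1.76) × 20.2 × e^(−0.261×0.9593) = 0.1483 × 20.2 × 0.7785 = 2.332 mg/L.
Minimum DO = C_s − D_c = 11.0 − 2.332 = 8.668 mg/L.

t_c ≈ 0.959 d; D_c ≈ 2.33 mg/L; min DO ≈ 8.67 mg/L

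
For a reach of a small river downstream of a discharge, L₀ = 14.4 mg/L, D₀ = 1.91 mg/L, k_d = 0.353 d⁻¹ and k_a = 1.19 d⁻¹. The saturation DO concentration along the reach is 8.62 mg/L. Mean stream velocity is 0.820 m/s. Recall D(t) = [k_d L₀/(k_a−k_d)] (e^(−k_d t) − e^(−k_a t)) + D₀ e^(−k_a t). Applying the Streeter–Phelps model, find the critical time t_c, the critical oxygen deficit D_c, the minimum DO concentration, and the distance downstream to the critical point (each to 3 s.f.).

With k_a/k_d = 3.371 and 1 − D₀(k_a−k_d)/(k_d L₀) = 0.6855,
t_c = ln(3.371 × 0.6855) / (1.19 − 0.353) = ln(2.311) / 0.8370 = 0.8376/0.8370 = 1.001 d.
D_c = (k_d/k_a) L₀ e^(−k_d t_c) = (0.353/1.19) × 14.4 × e^(−0.353×1.001) = 0.2966 × 14.4 × 0.7024 = 3.000 mg/L.
Minimum DO = C_s − D_c = 8.62 − 3.000 = 5.620 mg/L.
x_c = v t_c = 0.820 m/s × 1.001 d × 86400 s/d = 70900 m ≈ 70.9 km.

t_c ≈ 1.00 d; D_c ≈ 3.00 mg/L; min DO ≈ 5.62 mg/L; x_c ≈ 70.9 km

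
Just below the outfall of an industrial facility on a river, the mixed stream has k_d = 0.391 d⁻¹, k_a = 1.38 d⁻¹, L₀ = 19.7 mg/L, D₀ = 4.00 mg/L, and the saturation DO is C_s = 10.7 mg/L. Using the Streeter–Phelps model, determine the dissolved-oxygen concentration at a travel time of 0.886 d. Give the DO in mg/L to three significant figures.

k_d L₀/(k_a−k_d) = 0.391×19.7/(1.38−0.391) = 7.703/0.9890 = 7.788 mg/L.
e^(−k_d t) = e^(−0.391×0.8860) = 0.7072; e^(−k_a t) = e^(−1.38×0.8860) = 0.2944.
D = 7.788 × (0.7072 − 0.2944) + 4.00 × 0.2944 = 3.215 + 1.178 = 4.393 mg/L.
DO = C_s − D = 10.7 − 4.393 = 6.307 mg/L.

DO ≈ 6.31 mg/L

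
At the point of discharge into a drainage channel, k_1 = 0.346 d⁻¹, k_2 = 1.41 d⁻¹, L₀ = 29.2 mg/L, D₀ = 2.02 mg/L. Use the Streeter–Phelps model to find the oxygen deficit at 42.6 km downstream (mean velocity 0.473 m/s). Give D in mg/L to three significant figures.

D ≈ 4.90 mg/L

Travel time t = x/v = 42.6 km / (0.473 m/s) = 42600 m / 0.473 m/s = 90060 s = 1.042 d.
k_1 L₀/(k_2−k_1) = 0.346×29.2/(1.41−0.346) = 10.10/1.064 = 9.495 mg/L.
e^(−k_1 t) = e^(−0.346×1.042) = 0.6972; e^(−k_2 t) = e^(−1.41×1.042) = 0.2300.
D = 9.495 × (0.6972 − 0.2300) + 2.02 × 0.2300 = 4.437 + 0.4645 = 4.901 mg/L.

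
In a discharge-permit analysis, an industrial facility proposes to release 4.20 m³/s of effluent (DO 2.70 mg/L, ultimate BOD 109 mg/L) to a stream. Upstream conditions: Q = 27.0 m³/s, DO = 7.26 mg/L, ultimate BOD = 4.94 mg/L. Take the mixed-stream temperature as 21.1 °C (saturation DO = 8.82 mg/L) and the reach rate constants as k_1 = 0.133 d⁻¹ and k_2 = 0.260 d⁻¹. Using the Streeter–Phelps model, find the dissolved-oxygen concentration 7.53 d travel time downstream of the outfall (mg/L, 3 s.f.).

DO ≈ 4.03 mg/L

Mixed DO = (27.0×7.26 + 4.20×2.70)/(27.0+4.20) = 207.4/31.20 = 6.646 mg/L.
Mixed L₀ = (27.0×4.94 + 4.20×109)/(31.20) = 591.2/31.20 = 18.95 mg/L.
Initial deficit D₀ = C_s − DO₀ = 8.82 − 6.646 = 2.174 mg/L.
D(7.53) = [0.133×18.95/(0.260−0.133)](e^(−0.133×7.53) − e^(−0.260×7.53)) + 2.174 e^(−0.260×7.53)
= 19.84 × (0.3673 − 0.1412) + 2.174 × 0.1412 = 4.795 mg/L.
DO = 8.82 − 4.795 = 4.025 mg/L.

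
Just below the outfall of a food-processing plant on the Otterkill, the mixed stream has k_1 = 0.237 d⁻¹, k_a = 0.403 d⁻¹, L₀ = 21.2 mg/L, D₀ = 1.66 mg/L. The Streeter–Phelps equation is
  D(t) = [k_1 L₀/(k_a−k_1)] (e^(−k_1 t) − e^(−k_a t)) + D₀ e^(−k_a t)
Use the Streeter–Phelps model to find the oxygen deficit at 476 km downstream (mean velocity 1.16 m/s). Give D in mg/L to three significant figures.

Travel time t = x/v = 476 km / (1.16 m/s) = 476000 m / 1.16 m/s = 410300 s = 4.749 d.
k_1 L₀/(k_a−k_1) = 0.237×21.2/(0.403−0.237) = 5.024/0.1660 = 30.27 mg/L.
e^(−k_1 t) = e^(−0.237×4.749) = 0.3245; e^(−k_a t) = e^(−0.403×4.749) = 0.1475.
D = 30.27 × (0.3245 − 0.1475) + 1.66 × 0.1475 = 5.356 + 0.2448 = 5.601 mg/L.

D ≈ 5.60 mg/L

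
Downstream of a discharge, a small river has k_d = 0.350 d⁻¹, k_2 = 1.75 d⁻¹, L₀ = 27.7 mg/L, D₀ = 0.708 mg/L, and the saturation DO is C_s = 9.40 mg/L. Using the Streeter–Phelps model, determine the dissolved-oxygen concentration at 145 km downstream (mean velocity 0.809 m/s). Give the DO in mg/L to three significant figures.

DO ≈ 6.21 mg/L

Travel time t = x/v = 145 km / (0.809 m/s) = 145000 m / 0.809 m/s = 179200 s = 2.074 d.
k_d L₀/(k_2−k_d) = 0.350×27.7/(1.75−0.350) = 9.695/1.400 = 6.925 mg/L.
e^(−k_d t) = e^(−0.350×2.074) = 0.4838; e^(−k_2 t) = e^(−1.75×2.074) = 0.02651.
D = 6.925 × (0.4838 − 0.02651) + 0.708 × 0.02651 = 3.167 + 0.01877 = 3.186 mg/L.
DO = C_s − D = 9.40 − 3.186 = 6.214 mg/L.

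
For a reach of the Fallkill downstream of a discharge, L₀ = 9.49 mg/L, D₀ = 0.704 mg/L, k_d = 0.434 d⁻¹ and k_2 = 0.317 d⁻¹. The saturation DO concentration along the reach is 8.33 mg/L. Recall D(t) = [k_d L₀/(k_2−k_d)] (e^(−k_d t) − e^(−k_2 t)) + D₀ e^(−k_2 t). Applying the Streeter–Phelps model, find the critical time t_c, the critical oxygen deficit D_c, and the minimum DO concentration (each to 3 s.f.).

t_c = [1/(k_2−k_d)] ln[(k_2/k_d)(1 − D₀(k_2−k_d)/(k_d L₀))]
= [1/(0.317−0.434)] ln[(0.317/0.434)(1 − 0.704×-0.1170/(0.434×9.49))]
= (1/-0.1170) ln[0.7304 × 1.020] = -8.547 × ln(0.7450) = -8.547 × -0.2943 = 2.516 d.
D_c = (k_d/k_2) L₀ e^(−k_d t_c) = (0.434/0.317) × 9.49 × e^(−0.434×2.516) = 1.369 × 9.49 × 0.3356 = 4.360 mg/L.
Minimum DO = C_s − D_c = 8.33 − 4.360 = 3.970 mg/L.

t_c ≈ 2.52 d; D_c ≈ 4.36 mg/L; min DO ≈ 3.97 mg/L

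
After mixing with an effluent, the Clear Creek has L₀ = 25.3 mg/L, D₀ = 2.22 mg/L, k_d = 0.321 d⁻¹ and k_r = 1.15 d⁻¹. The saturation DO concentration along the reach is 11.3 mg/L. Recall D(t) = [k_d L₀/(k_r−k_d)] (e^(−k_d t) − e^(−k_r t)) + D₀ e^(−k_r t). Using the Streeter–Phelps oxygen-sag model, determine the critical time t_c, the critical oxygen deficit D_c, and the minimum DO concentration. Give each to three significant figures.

At the critical point dD/dt = 0, so k_d L₀ e^(−k_d t) = k_r D. Substituting D(t) from the Streeter–Phelps equation and solving for t gives
t_c = ln[(k_r/k_d)(1 − D₀(k_r−k_d)/(k_d L₀))] / (k_r−k_d).
Here k_r−k_d = 0.8290 d⁻¹ and 1 − D₀(k_r−k_d)/(k_d L₀) = 1 − 2.22×0.8290/(0.321×25.3) = 0.7734, so
t_c = ln(3.583 × 0.7734) / 0.8290 = 1.019 / 0.8290 = 1.229 d.
L(t_c) = L₀ e^(−k_d t_c) = 25.3 × 0.6739 = 17.05 mg/L, and at the critical point k_r D_c = k_d L, so D_c = (0.321/1.15) × 17.05 = 4.759 mg/L.
Minimum DO = C_s − D_c = 11.3 − 4.759 = 6.541 mg/L.

t_c ≈ 1.23 d; D_c ≈ 4.76 mg/L; min DO ≈ 6.54 mg/L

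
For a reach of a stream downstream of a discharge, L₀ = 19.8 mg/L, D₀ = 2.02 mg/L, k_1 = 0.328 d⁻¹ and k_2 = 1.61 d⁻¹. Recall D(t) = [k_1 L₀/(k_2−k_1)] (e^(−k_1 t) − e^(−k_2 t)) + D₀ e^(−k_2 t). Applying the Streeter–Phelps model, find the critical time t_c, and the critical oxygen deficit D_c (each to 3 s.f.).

At the critical point dD/dt = 0, so k_1 L₀ e^(−k_1 t) = k_2 D. Substituting D(t) from the Streeter–Phelps equation and solving for t gives
t_c = ln[(k_2/k_1)(1 − D₀(k_2−k_1)/(k_1 L₀))] / (k_2−k_1).
Here k_2−k_1 = 1.282 d⁻¹ and 1 − D₀(k_2−k_1)/(k_1 L₀) = 1 − 2.02×1.282/(0.328×19.8) = 0.6013, so
t_c = ln(4.909 × 0.6013) / 1.282 = 1.082 / 1.282 = 0.8442 d.
D_c = (k_1/k_2) L₀ e^(−k_1 t_c) = (0.328/1.61) × 19.8 × e^(−0.328×0.8442) = 0.2037 × 19.8 × 0.7581 = 3.058 mg/L.

t_c ≈ 0.844 d; D_c ≈ 3.06 mg/L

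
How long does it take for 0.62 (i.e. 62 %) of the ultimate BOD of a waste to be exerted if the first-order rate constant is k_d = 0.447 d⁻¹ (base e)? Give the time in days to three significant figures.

t ≈ 2.16 d

y/L₀ = 1 − e^(−k_d t) = 0.62 ⇒ e^(−k_d t) = 0.380
t = −ln(0.380) / 0.447 = 0.9676 / 0.447 = 2.165 d.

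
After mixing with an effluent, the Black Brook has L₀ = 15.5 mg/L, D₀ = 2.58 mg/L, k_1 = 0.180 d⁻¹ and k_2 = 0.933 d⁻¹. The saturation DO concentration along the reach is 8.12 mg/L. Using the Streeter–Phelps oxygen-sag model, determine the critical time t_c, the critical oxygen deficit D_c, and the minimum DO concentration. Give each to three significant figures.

t_c = [1/(k_2−k_1)] ln[(k_2/k_1)(1 − D₀(k_2−k_1)/(k_1 L₀))]
= [1/(0.933−0.180)] ln[(0.933/0.180)(1 − 2.58×0.7530/(0.180×15.5))]
= (1/0.7530) ln[5.183 × 0.3037] = 1.328 × ln(1.574) = 1.328 × 0.4537 = 0.6025 d.
L(t_c) = L₀ e^(−k_1 t_c) = 15.5 × 0.8972 = 13.91 mg/L, and at the critical point k_2 D_c = k_1 L, so D_c = (0.180/0.933) × 13.91 = 2.683 mg/L.
Minimum DO = C_s − D_c = 8.12 − 2.683 = 5.437 mg/L.

t_c ≈ 0.602 d; D_c ≈ 2.68 mg/L; min DO ≈ 5.44 mg/L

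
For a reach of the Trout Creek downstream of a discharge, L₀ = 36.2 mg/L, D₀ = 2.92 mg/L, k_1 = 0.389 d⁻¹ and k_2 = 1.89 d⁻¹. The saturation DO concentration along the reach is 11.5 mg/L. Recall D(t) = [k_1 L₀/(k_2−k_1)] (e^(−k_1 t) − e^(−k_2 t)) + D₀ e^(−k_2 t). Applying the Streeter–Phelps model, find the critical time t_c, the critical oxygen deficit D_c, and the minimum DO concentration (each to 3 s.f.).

t_c ≈ 0.805 d; D_c ≈ 5.45 mg/L; min DO ≈ 6.05 mg/L

At the critical point dD/dt = 0, so k_1 L₀ e^(−k_1 t) = k_2 D. Substituting D(t) from the Streeter–Phelps equation and solving for t gives
t_c = ln[(k_2/k_1)(1 − D₀(k_2−k_1)/(k_1 L₀))] / (k_2−k_1).
Here k_2−k_1 = 1.501 d⁻¹ and 1 − D₀(k_2−k_1)/(k_1 L₀) = 1 − 2.92×1.501/(0.389×36.2) = 0.6888, so
t_c = ln(4.859 × 0.6888) / 1.501 = 1.208 / 1.501 = 0.8047 d.
L(t_c) = L₀ e^(−k_1 t_c) = 36.2 × 0.7312 = 26.47 mg/L, and at the critical point k_2 D_c = k_1 L, so D_c = (0.389/1.89) × 26.47 = 5.448 mg/L.
Minimum DO = C_s − D_c = 11.5 − 5.448 = 6.052 mg/L.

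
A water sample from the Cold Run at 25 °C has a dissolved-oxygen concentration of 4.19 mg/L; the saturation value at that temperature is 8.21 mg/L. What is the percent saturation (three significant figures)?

% saturation = C/C_s × 100 = 4.19/8.21 × 100 = 51.0 %.

51.0 % saturation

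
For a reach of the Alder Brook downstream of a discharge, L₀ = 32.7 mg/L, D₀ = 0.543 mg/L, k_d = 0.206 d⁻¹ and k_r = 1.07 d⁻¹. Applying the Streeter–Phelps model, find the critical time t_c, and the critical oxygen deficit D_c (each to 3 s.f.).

t_c ≈ 1.82 d; D_c ≈ 4.32 mg/L

t_c = [1/(k_r−k_d)] ln[(k_r/k_d)(1 − D₀(k_r−k_d)/(k_d L₀))]
= [1/(1.07−0.206)] ln[(1.07/0.206)(1 − 0.543×0.8640/(0.206×32.7))]
= (1/0.8640) ln[5.194 × 0.9304] = 1.157 × ln(4.832) = 1.157 × 1.575 = 1.823 d.
L(t_c) = L₀ e^(−k_d t_c) = 32.7 × 0.6869 = 22.46 mg/L, and at the critical point k_r D_c = k_d L, so D_c = (0.206/1.07) × 22.46 = 4.324 mg/L.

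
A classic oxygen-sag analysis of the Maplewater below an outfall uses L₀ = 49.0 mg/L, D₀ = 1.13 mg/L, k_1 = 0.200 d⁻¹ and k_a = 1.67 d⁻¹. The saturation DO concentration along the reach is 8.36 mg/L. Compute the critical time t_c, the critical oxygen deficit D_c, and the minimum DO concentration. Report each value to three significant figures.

t_c = [1/(k_a−k_1)] ln[(k_a/k_1)(1 − D₀(k_a−k_1)/(k_1 L₀))]
= [1/(1.67−0.200)] ln[(1.67/0.200)(1 − 1.13×1.470/(0.200×49.0))]
= (1/1.470) ln[8.350 × 0.8305] = 0.6803 × ln(6.935) = 0.6803 × 1.937 = 1.317 d.
D_c = (k_1/k_a) L₀ e^(−k_1 t_c) = (0.200/1.67) × 49.0 × e^(−0.200×1.317) = 0.1198 × 49.0 × 0.7684 = 4.509 mg/L.
Minimum DO = C_s − D_c = 8.36 − 4.509 = 3.851 mg/L.

t_c ≈ 1.32 d; D_c ≈ 4.51 mg/L; min DO ≈ 3.85 mg/L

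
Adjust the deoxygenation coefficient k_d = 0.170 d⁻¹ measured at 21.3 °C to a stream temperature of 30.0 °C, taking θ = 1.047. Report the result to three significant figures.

k_d(T₂) = k_d(T₁) · θ^(T₂−T₁) = 0.170 × 1.047^(30.0−21.3)
= 0.170 × 1.047^8.70 = 0.170 × 1.491 = 0.2535 d⁻¹.

k_d ≈ 0.254 d⁻¹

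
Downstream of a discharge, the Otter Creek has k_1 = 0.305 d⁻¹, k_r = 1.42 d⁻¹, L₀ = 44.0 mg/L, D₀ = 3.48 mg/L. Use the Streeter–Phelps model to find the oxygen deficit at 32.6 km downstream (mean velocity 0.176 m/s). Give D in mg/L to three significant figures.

Travel time t = x/v = 32.6 km / (0.176 m/s) = 32600 m / 0.176 m/s = 185200 s = 2.144 d.
k_1 L₀/(k_r−k_1) = 0.305×44.0/(1.42−0.305) = 13.42/1.115 = 12.04 mg/L.
e^(−k_1 t) = e^(−0.305×2.144) = 0.5200; e^(−k_r t) = e^(−1.42×2.144) = 0.04763.
D = 12.04 × (0.5200 − 0.04763) + 3.48 × 0.04763 = 5.686 + 0.1658 = 5.851 mg/L.

D ≈ 5.85 mg/L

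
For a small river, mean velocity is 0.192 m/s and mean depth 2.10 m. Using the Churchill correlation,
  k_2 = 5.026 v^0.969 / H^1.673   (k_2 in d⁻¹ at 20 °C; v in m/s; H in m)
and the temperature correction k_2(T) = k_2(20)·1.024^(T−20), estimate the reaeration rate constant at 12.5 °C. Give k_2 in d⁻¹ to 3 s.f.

k_2(20) = 5.026 × 0.192^0.969 / 2.10^1.673 = 5.026 × 0.2021 / 3.460 = 0.2935 d⁻¹.
k_2(12.5) = 0.2935 × 1.024^(12.5−20) = 0.2935 × 0.8370 = 0.2457 d⁻¹.

k_2 ≈ 0.246 d⁻¹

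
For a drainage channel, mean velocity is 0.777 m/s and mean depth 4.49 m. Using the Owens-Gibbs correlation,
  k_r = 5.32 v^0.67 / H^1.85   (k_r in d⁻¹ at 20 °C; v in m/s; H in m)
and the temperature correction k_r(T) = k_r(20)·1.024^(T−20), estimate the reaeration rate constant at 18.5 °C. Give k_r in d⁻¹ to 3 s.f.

k_r ≈ 0.269 d⁻¹

k_r(20) = 5.32 × 0.777^0.67 / 4.49^1.85 = 5.32 × 0.8445 / 16.09 = 0.2792 d⁻¹.
k_r(18.5) = 0.2792 × 1.024^(18.5−20) = 0.2792 × 0.9651 = 0.2694 d⁻¹.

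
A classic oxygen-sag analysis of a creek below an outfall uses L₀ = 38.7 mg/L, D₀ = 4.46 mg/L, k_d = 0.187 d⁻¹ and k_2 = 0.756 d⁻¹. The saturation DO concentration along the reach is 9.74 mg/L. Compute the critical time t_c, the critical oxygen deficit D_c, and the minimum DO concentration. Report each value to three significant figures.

t_c = [1/(k_2−k_d)] ln[(k_2/k_d)(1 − D₀(k_2−k_d)/(k_d L₀))]
= [1/(0.756−0.187)] ln[(0.756/0.187)(1 − 4.46×0.5690/(0.187×38.7))]
= (1/0.5690) ln[4.043 × 0.6493] = 1.757 × ln(2.625) = 1.757 × 0.9651 = 1.696 d.
L(t_c) = L₀ e^(−k_d t_c) = 38.7 × 0.7282 = 28.18 mg/L, and at the critical point k_2 D_c = k_d L, so D_c = (0.187/0.756) × 28.18 = 6.971 mg/L.
Minimum DO = C_s − D_c = 9.74 − 6.971 = 2.769 mg/L.

t_c ≈ 1.70 d; D_c ≈ 6.97 mg/L; min DO ≈ 2.77 mg/L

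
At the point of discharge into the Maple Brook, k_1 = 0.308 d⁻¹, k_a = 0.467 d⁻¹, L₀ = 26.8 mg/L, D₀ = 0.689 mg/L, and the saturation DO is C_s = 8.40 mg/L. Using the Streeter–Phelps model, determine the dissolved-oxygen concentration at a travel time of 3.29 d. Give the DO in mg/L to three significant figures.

DO ≈ 0.575 mg/L

k_1 L₀/(k_a−k_1) = 0.308×26.8/(0.467−0.308) = 8.254/0.1590 = 51.91 mg/L.
e^(−k_1 t) = e^(−0.308×3.290) = 0.3630; e^(−k_a t) = e^(−0.467×3.290) = 0.2151.
D = 51.91 × (0.3630 − 0.2151) + 0.689 × 0.2151 = 7.676 + 0.1482 = 7.825 mg/L.
DO = C_s − D = 8.40 − 7.825 = 0.5755 mg/L.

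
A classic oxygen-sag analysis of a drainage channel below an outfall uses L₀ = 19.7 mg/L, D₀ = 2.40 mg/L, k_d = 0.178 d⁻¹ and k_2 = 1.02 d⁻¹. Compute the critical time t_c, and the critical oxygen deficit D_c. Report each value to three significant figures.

At the critical point dD/dt = 0, so k_d L₀ e^(−k_d t) = k_2 D. Substituting D(t) from the Streeter–Phelps equation and solving for t gives
t_c = ln[(k_2/k_d)(1 − D₀(k_2−k_d)/(k_d L₀))] / (k_2−k_d).
Here k_2−k_d = 0.8420 d⁻¹ and 1 − D₀(k_2−k_d)/(k_d L₀) = 1 − 2.40×0.8420/(0.178×19.7) = 0.4237, so
t_c = ln(5.730 × 0.4237) / 0.8420 = 0.8871 / 0.8420 = 1.054 d.
L(t_c) = L₀ e^(−k_d t_c) = 19.7 × 0.8290 = 16.33 mg/L, and at the critical point k_2 D_c = k_d L, so D_c = (0.178/1.02) × 16.33 = 2.850 mg/L.

t_c ≈ 1.05 d; D_c ≈ 2.85 mg/L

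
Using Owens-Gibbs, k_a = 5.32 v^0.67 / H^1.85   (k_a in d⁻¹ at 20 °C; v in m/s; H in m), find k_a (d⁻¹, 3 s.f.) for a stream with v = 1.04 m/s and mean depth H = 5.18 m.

k_a ≈ 0.261 d⁻¹

k_a = 5.32 × 1.04^0.67 / 5.18^1.85 = 5.32 × 1.027 / 20.97 = 0.2605 d⁻¹.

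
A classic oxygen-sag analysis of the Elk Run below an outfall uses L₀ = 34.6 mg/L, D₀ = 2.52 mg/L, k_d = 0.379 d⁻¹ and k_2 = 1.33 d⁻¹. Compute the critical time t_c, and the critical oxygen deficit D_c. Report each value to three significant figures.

t_c ≈ 1.11 d; D_c ≈ 6.48 mg/L

At the critical point dD/dt = 0, so k_d L₀ e^(−k_d t) = k_2 D. Substituting D(t) from the Streeter–Phelps equation and solving for t gives
t_c = ln[(k_2/k_d)(1 − D₀(k_2−k_d)/(k_d L₀))] / (k_2−k_d).
Here k_2−k_d = 0.9510 d⁻¹ and 1 − D₀(k_2−k_d)/(k_d L₀) = 1 − 2.52×0.9510/(0.379×34.6) = 0.8172, so
t_c = ln(3.509 × 0.8172) / 0.9510 = 1.054 / 0.9510 = 1.108 d.
L(t_c) = L₀ e^(−k_d t_c) = 34.6 × 0.6571 = 22.74 mg/L, and at the critical point k_2 D_c = k_d L, so D_c = (0.379/1.33) × 22.74 = 6.479 mg/L.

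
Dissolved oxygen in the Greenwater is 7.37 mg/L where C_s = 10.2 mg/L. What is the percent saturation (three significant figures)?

% saturation = C/C_s × 100 = 7.37/10.2 × 100 = 72.3 %.

72.3 % saturation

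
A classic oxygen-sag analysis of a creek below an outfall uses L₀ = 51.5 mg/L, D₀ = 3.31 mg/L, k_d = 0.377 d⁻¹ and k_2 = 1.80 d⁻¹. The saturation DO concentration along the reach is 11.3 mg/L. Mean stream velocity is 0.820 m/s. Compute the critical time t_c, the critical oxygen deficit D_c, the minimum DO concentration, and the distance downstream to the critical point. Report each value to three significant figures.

t_c ≈ 0.903 d; D_c ≈ 7.67 mg/L; min DO ≈ 3.63 mg/L; x_c ≈ 64.0 km

At the critical point dD/dt = 0, so k_d L₀ e^(−k_d t) = k_2 D. Substituting D(t) from the Streeter–Phelps equation and solving for t gives
t_c = ln[(k_2/k_d)(1 − D₀(k_2−k_d)/(k_d L₀))] / (k_2−k_d).
Here k_2−k_d = 1.423 d⁻¹ and 1 − D₀(k_2−k_d)/(k_d L₀) = 1 − 3.31×1.423/(0.377×51.5) = 0.7574, so
t_c = ln(4.775 × 0.7574) / 1.423 = 1.285 / 1.423 = 0.9033 d.
L(t_c) = L₀ e^(−k_d t_c) = 51.5 × 0.7114 = 36.64 mg/L, and at the critical point k_2 D_c = k_d L, so D_c = (0.377/1.80) × 36.64 = 7.673 mg/L.
Minimum DO = C_s − D_c = 11.3 − 7.673 = 3.627 mg/L.
x_c = v t_c = 0.820 m/s × 0.9033 d × 86400 s/d = 64000 m ≈ 64.0 km.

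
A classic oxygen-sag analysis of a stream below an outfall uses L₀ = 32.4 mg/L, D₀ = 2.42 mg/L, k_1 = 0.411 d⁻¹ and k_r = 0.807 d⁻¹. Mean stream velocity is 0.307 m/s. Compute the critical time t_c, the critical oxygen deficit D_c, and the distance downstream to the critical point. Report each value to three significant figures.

t_c ≈ 1.52 d; D_c ≈ 8.85 mg/L; x_c ≈ 40.2 km

t_c = [1/(k_r−k_1)] ln[(k_r/k_1)(1 − D₀(k_r−k_1)/(k_1 L₀))]
= [1/(0.807−0.411)] ln[(0.807/0.411)(1 − 2.42×0.3960/(0.411×32.4))]
= (1/0.3960) ln[1.964 × 0.9280] = 2.525 × ln(1.822) = 2.525 × 0.6000 = 1.515 d.
D_c = (k_1/k_r) L₀ e^(−k_1 t_c) = (0.411/0.807) × 32.4 × e^(−0.411×1.515) = 0.5093 × 32.4 × 0.5365 = 8.852 mg/L.
x_c = v t_c = 0.307 m/s × 1.515 d × 86400 s/d = 40190 m ≈ 40.2 km.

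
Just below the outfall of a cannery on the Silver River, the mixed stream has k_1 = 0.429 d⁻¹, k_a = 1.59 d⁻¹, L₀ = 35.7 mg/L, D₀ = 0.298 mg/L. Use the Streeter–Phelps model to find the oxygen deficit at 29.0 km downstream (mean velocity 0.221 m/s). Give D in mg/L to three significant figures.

D ≈ 5.72 mg/L

Travel time t = x/v = 29.0 km / (0.221 m/s) = 29000 m / 0.221 m/s = 131200 s = 1.519 d.
k_1 L₀/(k_a−k_1) = 0.429×35.7/(1.59−0.429) = 15.32/1.161 = 13.19 mg/L.
e^(−k_1 t) = e^(−0.429×1.519) = 0.5212; e^(−k_a t) = e^(−1.59×1.519) = 0.08938.
D = 13.19 × (0.5212 − 0.08938) + 0.298 × 0.08938 = 5.697 + 0.02664 = 5.723 mg/L.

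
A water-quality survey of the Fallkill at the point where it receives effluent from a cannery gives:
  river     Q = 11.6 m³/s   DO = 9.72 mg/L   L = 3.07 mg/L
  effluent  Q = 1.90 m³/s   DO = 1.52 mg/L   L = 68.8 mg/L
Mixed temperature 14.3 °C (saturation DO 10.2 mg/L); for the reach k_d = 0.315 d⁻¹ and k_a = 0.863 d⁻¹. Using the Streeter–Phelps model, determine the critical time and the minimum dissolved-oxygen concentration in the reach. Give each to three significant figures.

t_c ≈ 1.36 d; minimum DO ≈ 7.27 mg/L

Mixed DO = (11.6×9.72 + 1.90×1.52)/(11.6+1.90) = 115.6/13.50 = 8.566 mg/L.
Mixed L₀ = (11.6×3.07 + 1.90×68.8)/(13.50) = 166.3/13.50 = 12.32 mg/L.
Initial deficit D₀ = C_s − DO₀ = 10.2 − 8.566 = 1.634 mg/L.
t_c = (1/0.5480) ln[(0.863/0.315)(1 − 1.634×0.5480/(0.315×12.32))] = 1.825 × ln(2.108) = 1.360 d.
D_c = (0.315/0.863) × 12.32 × e^(−0.315×1.360) = 0.3650 × 12.32 × 0.6515 = 2.930 mg/L.
Minimum DO = 10.2 − 2.930 = 7.270 mg/L.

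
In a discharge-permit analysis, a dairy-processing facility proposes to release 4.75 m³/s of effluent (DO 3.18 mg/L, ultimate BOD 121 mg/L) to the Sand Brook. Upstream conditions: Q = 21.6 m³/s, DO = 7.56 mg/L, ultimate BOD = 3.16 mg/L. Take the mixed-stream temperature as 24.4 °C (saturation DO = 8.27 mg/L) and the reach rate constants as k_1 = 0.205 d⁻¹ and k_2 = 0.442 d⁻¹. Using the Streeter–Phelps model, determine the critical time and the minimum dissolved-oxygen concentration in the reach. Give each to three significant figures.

Mixed DO = (21.6×7.56 + 4.75×3.18)/(21.6+4.75) = 178.4/26.35 = 6.770 mg/L.
Mixed L₀ = (21.6×3.16 + 4.75×121)/(26.35) = 643.0/26.35 = 24.40 mg/L.
Initial deficit D₀ = C_s − DO₀ = 8.27 − 6.770 = 1.500 mg/L.
t_c = (1/0.2370) ln[(0.442/0.205)(1 − 1.500×0.2370/(0.205×24.40))] = 4.219 × ln(2.003) = 2.931 d.
D_c = (0.205/0.442) × 24.40 × e^(−0.205×2.931) = 0.4638 × 24.40 × 0.5484 = 6.206 mg/L.
Minimum DO = 8.27 − 6.206 = 2.064 mg/L.

t_c ≈ 2.93 d; minimum DO ≈ 2.06 mg/L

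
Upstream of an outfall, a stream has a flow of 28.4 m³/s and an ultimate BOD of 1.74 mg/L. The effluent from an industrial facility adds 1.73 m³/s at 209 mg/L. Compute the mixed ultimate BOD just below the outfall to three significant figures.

Flow-weighted mixing: C = (Q_r C_r + Q_w C_w)/(Q_r + Q_w)
= (28.4×1.74 + 1.73×209)/(28.4 + 1.73) = 411.0/30.13 = 13.64 mg/L.

13.6 mg/L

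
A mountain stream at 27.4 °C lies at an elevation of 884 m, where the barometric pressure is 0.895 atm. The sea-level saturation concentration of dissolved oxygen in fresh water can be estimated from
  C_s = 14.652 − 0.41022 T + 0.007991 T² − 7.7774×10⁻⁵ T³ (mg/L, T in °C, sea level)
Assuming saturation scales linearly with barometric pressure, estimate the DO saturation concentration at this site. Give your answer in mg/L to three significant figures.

At sea level: C_s = 14.652 − 0.41022×27.4 + 0.007991×27.4² − 7.7774×10⁻⁵×27.4³ = 7.811 mg/L.
Pressure correction: C_s' = 7.811 × 0.895 = 6.991 mg/L.

C_s ≈ 6.99 mg/L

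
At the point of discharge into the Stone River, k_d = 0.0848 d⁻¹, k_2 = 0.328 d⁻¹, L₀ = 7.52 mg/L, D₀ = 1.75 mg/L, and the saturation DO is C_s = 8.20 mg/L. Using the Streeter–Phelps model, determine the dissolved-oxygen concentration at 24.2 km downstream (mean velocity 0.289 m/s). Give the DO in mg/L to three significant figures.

Travel time t = x/v = 24.2 km / (0.289 m/s) = 24200 m / 0.289 m/s = 83740 s = 0.9692 d.
k_d L₀/(k_2−k_d) = 0.0848×7.52/(0.328−0.0848) = 0.6377/0.2432 = 2.622 mg/L.
e^(−k_d t) = e^(−0.0848×0.9692) = 0.9211; e^(−k_2 t) = e^(−0.328×0.9692) = 0.7277.
D = 2.622 × (0.9211 − 0.7277) + 1.75 × 0.7277 = 0.5072 + 1.273 = 1.781 mg/L.
DO = C_s − D = 8.20 − 1.781 = 6.419 mg/L.

DO ≈ 6.42 mg/L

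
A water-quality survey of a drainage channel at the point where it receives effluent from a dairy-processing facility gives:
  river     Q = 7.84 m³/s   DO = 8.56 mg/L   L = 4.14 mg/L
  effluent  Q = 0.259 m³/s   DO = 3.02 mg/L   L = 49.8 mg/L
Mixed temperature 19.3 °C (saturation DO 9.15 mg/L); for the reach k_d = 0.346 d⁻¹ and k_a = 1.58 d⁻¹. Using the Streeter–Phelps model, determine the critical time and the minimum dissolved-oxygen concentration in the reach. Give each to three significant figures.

Mixed DO = (7.84×8.56 + 0.259×3.02)/(7.84+0.259) = 67.89/8.099 = 8.383 mg/L.
Mixed L₀ = (7.84×4.14 + 0.259×49.8)/(8.099) = 45.36/8.099 = 5.600 mg/L.
Initial deficit D₀ = C_s − DO₀ = 9.15 − 8.383 = 0.7672 mg/L.
t_c = (1/1.234) ln[(1.58/0.346)(1 − 0.7672×1.234/(0.346×5.600))] = 0.8104 × ln(2.335) = 0.6874 d.
D_c = (0.346/1.58) × 5.600 × e^(−0.346×0.6874) = 0.2190 × 5.600 × 0.7883 = 0.9668 mg/L.
Minimum DO = 9.15 − 0.9668 = 8.183 mg/L.

t_c ≈ 0.687 d; minimum DO ≈ 8.18 mg/L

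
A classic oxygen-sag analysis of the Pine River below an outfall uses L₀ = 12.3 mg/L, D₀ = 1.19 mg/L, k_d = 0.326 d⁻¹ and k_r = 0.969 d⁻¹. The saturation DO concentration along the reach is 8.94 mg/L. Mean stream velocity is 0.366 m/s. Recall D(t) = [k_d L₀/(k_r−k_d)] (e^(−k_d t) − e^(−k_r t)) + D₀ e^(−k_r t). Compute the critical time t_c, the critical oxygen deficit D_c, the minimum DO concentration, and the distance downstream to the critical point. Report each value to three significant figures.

At the critical point dD/dt = 0, so k_d L₀ e^(−k_d t) = k_r D. Substituting D(t) from the Streeter–Phelps equation and solving for t gives
t_c = ln[(k_r/k_d)(1 − D₀(k_r−k_d)/(k_d L₀))] / (k_r−k_d).
Here k_r−k_d = 0.6430 d⁻¹ and 1 − D₀(k_r−k_d)/(k_d L₀) = 1 − 1.19×0.6430/(0.326×12.3) = 0.8092, so
t_c = ln(2.972 × 0.8092) / 0.6430 = 0.8776 / 0.6430 = 1.365 d.
D_c = (k_d/k_r) L₀ e^(−k_d t_c) = (0.326/0.969) × 12.3 × e^(−0.326×1.365) = 0.3364 × 12.3 × 0.6409 = 2.652 mg/L.
Minimum DO = C_s − D_c = 8.94 − 2.652 = 6.288 mg/L.
x_c = v t_c = 0.366 m/s × 1.365 d × 86400 s/d = 43160 m ≈ 43.2 km.

t_c ≈ 1.36 d; D_c ≈ 2.65 mg/L; min DO ≈ 6.29 mg/L; x_c ≈ 43.2 km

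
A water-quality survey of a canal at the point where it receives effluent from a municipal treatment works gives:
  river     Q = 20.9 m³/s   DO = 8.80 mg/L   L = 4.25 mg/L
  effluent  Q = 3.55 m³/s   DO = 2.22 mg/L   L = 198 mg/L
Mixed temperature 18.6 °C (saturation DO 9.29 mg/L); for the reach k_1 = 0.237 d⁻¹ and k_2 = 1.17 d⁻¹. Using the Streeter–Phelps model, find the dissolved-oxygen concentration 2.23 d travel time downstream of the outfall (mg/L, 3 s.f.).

Mixed DO = (20.9×8.80 + 3.55×2.22)/(20.9+3.55) = 191.8/24.45 = 7.845 mg/L.
Mixed L₀ = (20.9×4.25 + 3.55×198)/(24.45) = 791.7/24.45 = 32.38 mg/L.
Initial deficit D₀ = C_s − DO₀ = 9.29 − 7.845 = 1.445 mg/L.
D(2.23) = [0.237×32.38/(1.17−0.237)](e^(−0.237×2.23) − e^(−1.17×2.23)) + 1.445 e^(−1.17×2.23)
= 8.225 × (0.5895 − 0.07360) + 1.445 × 0.07360 = 4.350 mg/L.
DO = 9.29 − 4.350 = 4.940 mg/L.

DO ≈ 4.94 mg/L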